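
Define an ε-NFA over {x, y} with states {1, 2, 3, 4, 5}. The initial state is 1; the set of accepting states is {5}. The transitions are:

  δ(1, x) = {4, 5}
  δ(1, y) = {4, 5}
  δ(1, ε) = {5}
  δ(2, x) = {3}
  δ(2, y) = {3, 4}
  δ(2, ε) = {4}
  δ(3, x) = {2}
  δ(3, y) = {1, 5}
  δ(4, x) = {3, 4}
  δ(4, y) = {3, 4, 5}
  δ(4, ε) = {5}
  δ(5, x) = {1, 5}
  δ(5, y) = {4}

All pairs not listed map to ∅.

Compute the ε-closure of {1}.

{1, 5}

Begin with {1}.
1 →ε {5}; add 5.
ε-closure = {1, 5}.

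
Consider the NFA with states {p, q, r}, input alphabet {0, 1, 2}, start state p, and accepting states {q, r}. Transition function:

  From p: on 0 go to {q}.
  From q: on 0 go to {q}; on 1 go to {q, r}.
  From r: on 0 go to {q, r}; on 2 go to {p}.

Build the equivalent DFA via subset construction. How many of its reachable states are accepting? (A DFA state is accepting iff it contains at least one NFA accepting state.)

2

Start state of the DFA: {p}.
{p} --0--> {q}  [new]
{p} --1--> ∅  [new]
{p} --2--> ∅  [seen]
{q} --0--> {q}  [seen]
{q} --1--> {q, r}  [new]
{q} --2--> ∅  [seen]
∅ --0--> ∅  [seen]
∅ --1--> ∅  [seen]
∅ --2--> ∅  [seen]
{q, r} --0--> {q, r}  [seen]
{q, r} --1--> {q, r}  [seen]
{q, r} --2--> {p}  [seen]
Reachable DFA states: {p}, {q}, ∅, {q, r}.
Accepting DFA states (contain an NFA accepting state): {q}, {q, r}.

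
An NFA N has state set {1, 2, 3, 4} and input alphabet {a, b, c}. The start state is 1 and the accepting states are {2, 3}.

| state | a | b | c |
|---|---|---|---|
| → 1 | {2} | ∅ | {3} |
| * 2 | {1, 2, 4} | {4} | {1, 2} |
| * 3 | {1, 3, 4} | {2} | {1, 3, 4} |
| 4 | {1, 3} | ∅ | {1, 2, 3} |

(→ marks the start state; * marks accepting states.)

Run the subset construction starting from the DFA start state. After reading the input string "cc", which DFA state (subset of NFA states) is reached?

Start: {1}.
δ(1,c) = {3}.
Union: {3}.
After c: {3}.
δ(3,c) = {1, 3, 4}.
Union: {1, 3, 4}.
After c: {1, 3, 4}.

{1, 3, 4}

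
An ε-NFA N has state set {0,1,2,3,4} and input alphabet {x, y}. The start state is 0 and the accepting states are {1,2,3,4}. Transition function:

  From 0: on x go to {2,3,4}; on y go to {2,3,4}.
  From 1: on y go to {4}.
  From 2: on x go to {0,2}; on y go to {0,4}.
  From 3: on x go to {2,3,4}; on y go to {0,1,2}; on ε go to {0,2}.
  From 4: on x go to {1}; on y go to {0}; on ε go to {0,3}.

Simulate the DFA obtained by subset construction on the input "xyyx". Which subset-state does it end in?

Start: {0}.
δ(0,x) = {2,3,4}.
Union: {2,3,4}.
ε-closure gives {0,2,3,4}.
After x: {0,2,3,4}.
δ(0,y) = {2,3,4}; δ(2,y) = {0,4}; δ(3,y) = {0,1,2}; δ(4,y) = {0}.
Union: {0,1,2,3,4}.
After y: {0,1,2,3,4}.
δ(0,y) = {2,3,4}; δ(1,y) = {4}; δ(2,y) = {0,4}; δ(3,y) = {0,1,2}; δ(4,y) = {0}.
Union: {0,1,2,3,4}.
After y: {0,1,2,3,4}.
δ(0,x) = {2,3,4}; δ(1,x) = ∅; δ(2,x) = {0,2}; δ(3,x) = {2,3,4}; δ(4,x) = {1}.
Union: {0,1,2,3,4}.
After x: {0,1,2,3,4}.

{0,1,2,3,4}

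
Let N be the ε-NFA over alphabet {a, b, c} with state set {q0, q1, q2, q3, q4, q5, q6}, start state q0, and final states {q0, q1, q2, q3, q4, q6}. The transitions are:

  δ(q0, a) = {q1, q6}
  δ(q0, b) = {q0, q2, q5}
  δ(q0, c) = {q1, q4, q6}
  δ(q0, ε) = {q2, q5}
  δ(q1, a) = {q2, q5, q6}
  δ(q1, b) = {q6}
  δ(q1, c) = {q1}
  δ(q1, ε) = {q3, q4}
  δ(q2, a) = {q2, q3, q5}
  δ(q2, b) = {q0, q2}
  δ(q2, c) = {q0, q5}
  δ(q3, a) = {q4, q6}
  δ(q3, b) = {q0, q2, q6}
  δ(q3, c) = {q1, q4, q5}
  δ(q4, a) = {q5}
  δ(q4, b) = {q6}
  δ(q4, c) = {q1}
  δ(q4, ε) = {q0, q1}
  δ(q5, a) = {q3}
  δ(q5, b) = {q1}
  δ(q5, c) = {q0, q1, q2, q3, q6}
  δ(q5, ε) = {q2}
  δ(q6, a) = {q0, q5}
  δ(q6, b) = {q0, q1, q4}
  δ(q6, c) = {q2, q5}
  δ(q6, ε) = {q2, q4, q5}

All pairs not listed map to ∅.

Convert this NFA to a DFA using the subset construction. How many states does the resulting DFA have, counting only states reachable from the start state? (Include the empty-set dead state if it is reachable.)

3

Start state of the DFA: {q0, q2, q5} (ε-closure of the NFA start).
{q0, q2, q5} --a--> {q0, q1, q2, q3, q4, q5, q6}  [new]
{q0, q2, q5} --b--> {q0, q1, q2, q3, q4, q5}  [new]
{q0, q2, q5} --c--> {q0, q1, q2, q3, q4, q5, q6}  [seen]
{q0, q1, q2, q3, q4, q5, q6} --a--> {q0, q1, q2, q3, q4, q5, q6}  [seen]
{q0, q1, q2, q3, q4, q5, q6} --b--> {q0, q1, q2, q3, q4, q5, q6}  [seen]
{q0, q1, q2, q3, q4, q5, q6} --c--> {q0, q1, q2, q3, q4, q5, q6}  [seen]
{q0, q1, q2, q3, q4, q5} --a--> {q0, q1, q2, q3, q4, q5, q6}  [seen]
{q0, q1, q2, q3, q4, q5} --b--> {q0, q1, q2, q3, q4, q5, q6}  [seen]
{q0, q1, q2, q3, q4, q5} --c--> {q0, q1, q2, q3, q4, q5, q6}  [seen]
Reachable DFA states: {q0, q2, q5}, {q0, q1, q2, q3, q4, q5, q6}, {q0, q1, q2, q3, q4, q5}.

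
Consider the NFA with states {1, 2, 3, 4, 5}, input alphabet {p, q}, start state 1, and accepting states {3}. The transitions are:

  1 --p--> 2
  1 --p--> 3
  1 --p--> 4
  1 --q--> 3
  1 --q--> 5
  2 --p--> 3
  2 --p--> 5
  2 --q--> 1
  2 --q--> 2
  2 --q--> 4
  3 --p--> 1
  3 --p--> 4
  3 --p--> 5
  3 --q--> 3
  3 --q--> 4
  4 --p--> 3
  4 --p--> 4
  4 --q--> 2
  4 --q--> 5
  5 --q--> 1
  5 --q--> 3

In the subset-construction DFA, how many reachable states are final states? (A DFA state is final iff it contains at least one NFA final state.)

7

Start state of the DFA: {1}.
{1} --p--> {2, 3, 4}  [new]
{1} --q--> {3, 5}  [new]
{2, 3, 4} --p--> {1, 3, 4, 5}  [new]
{2, 3, 4} --q--> {1, 2, 3, 4, 5}  [new]
{3, 5} --p--> {1, 4, 5}  [new]
{3, 5} --q--> {1, 3, 4}  [new]
{1, 3, 4, 5} --p--> {1, 2, 3, 4, 5}  [seen]
{1, 3, 4, 5} --q--> {1, 2, 3, 4, 5}  [seen]
{1, 2, 3, 4, 5} --p--> {1, 2, 3, 4, 5}  [seen]
{1, 2, 3, 4, 5} --q--> {1, 2, 3, 4, 5}  [seen]
{1, 4, 5} --p--> {2, 3, 4}  [seen]
{1, 4, 5} --q--> {1, 2, 3, 5}  [new]
{1, 3, 4} --p--> {1, 2, 3, 4, 5}  [seen]
{1, 3, 4} --q--> {2, 3, 4, 5}  [new]
{1, 2, 3, 5} --p--> {1, 2, 3, 4, 5}  [seen]
{1, 2, 3, 5} --q--> {1, 2, 3, 4, 5}  [seen]
{2, 3, 4, 5} --p--> {1, 3, 4, 5}  [seen]
{2, 3, 4, 5} --q--> {1, 2, 3, 4, 5}  [seen]
Reachable DFA states: {1}, {2, 3, 4}, {3, 5}, {1, 3, 4, 5}, {1, 2, 3, 4, 5}, {1, 4, 5}, {1, 3, 4}, {1, 2, 3, 5}, {2, 3, 4, 5}.
Accepting DFA states (contain an NFA accepting state): {2, 3, 4}, {3, 5}, {1, 3, 4, 5}, {1, 2, 3, 4, 5}, {1, 3, 4}, {1, 2, 3, 5}, {2, 3, 4, 5}.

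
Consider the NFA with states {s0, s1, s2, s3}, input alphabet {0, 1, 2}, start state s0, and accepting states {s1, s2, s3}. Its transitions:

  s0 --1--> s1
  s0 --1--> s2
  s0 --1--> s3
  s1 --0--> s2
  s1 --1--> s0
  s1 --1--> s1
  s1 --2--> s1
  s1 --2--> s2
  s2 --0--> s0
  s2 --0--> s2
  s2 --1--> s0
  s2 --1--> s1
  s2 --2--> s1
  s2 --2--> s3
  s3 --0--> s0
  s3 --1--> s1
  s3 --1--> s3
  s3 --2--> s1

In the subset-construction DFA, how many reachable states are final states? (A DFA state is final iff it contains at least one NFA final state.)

8

Start state of the DFA: {s0}.
{s0} --0--> ∅  [new]
{s0} --1--> {s1, s2, s3}  [new]
{s0} --2--> ∅  [seen]
∅ --0--> ∅  [seen]
∅ --1--> ∅  [seen]
∅ --2--> ∅  [seen]
{s1, s2, s3} --0--> {s0, s2}  [new]
{s1, s2, s3} --1--> {s0, s1, s3}  [new]
{s1, s2, s3} --2--> {s1, s2, s3}  [seen]
{s0, s2} --0--> {s0, s2}  [seen]
{s0, s2} --1--> {s0, s1, s2, s3}  [new]
{s0, s2} --2--> {s1, s3}  [new]
{s0, s1, s3} --0--> {s0, s2}  [seen]
{s0, s1, s3} --1--> {s0, s1, s2, s3}  [seen]
{s0, s1, s3} --2--> {s1, s2}  [new]
{s0, s1, s2, s3} --0--> {s0, s2}  [seen]
{s0, s1, s2, s3} --1--> {s0, s1, s2, s3}  [seen]
{s0, s1, s2, s3} --2--> {s1, s2, s3}  [seen]
{s1, s3} --0--> {s0, s2}  [seen]
{s1, s3} --1--> {s0, s1, s3}  [seen]
{s1, s3} --2--> {s1, s2}  [seen]
{s1, s2} --0--> {s0, s2}  [seen]
{s1, s2} --1--> {s0, s1}  [new]
{s1, s2} --2--> {s1, s2, s3}  [seen]
{s0, s1} --0--> {s2}  [new]
{s0, s1} --1--> {s0, s1, s2, s3}  [seen]
{s0, s1} --2--> {s1, s2}  [seen]
{s2} --0--> {s0, s2}  [seen]
{s2} --1--> {s0, s1}  [seen]
{s2} --2--> {s1, s3}  [seen]
Reachable DFA states: {s0}, ∅, {s1, s2, s3}, {s0, s2}, {s0, s1, s3}, {s0, s1, s2, s3}, {s1, s3}, {s1, s2}, {s0, s1}, {s2}.
Accepting DFA states (contain an NFA accepting state): {s1, s2, s3}, {s0, s2}, {s0, s1, s3}, {s0, s1, s2, s3}, {s1, s3}, {s1, s2}, {s0, s1}, {s2}.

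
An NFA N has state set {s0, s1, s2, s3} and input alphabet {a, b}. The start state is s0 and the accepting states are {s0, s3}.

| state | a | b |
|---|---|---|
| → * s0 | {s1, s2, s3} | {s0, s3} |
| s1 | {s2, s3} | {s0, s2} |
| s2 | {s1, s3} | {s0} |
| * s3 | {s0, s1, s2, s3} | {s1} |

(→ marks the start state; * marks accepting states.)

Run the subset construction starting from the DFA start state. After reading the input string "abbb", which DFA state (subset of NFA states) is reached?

Start: {s0}.
δ(s0,a) = {s1, s2, s3}.
Union: {s1, s2, s3}.
After a: {s1, s2, s3}.
δ(s1,b) = {s0, s2}; δ(s2,b) = {s0}; δ(s3,b) = {s1}.
Union: {s0, s1, s2}.
After b: {s0, s1, s2}.
δ(s0,b) = {s0, s3}; δ(s1,b) = {s0, s2}; δ(s2,b) = {s0}.
Union: {s0, s2, s3}.
After b: {s0, s2, s3}.
δ(s0,b) = {s0, s3}; δ(s2,b) = {s0}; δ(s3,b) = {s1}.
Union: {s0, s1, s3}.
After b: {s0, s1, s3}.

{s0, s1, s3}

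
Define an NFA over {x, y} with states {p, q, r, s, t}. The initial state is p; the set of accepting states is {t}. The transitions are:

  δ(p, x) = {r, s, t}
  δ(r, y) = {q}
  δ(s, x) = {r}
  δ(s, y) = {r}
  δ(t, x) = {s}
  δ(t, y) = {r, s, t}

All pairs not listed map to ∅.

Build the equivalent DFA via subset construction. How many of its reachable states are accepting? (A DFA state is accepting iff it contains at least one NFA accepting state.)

2

Start state of the DFA: {p}.
{p} --x--> {r, s, t}  [new]
{p} --y--> ∅  [new]
{r, s, t} --x--> {r, s}  [new]
{r, s, t} --y--> {q, r, s, t}  [new]
∅ --x--> ∅  [seen]
∅ --y--> ∅  [seen]
{r, s} --x--> {r}  [new]
{r, s} --y--> {q, r}  [new]
{q, r, s, t} --x--> {r, s}  [seen]
{q, r, s, t} --y--> {q, r, s, t}  [seen]
{r} --x--> ∅  [seen]
{r} --y--> {q}  [new]
{q, r} --x--> ∅  [seen]
{q, r} --y--> {q}  [seen]
{q} --x--> ∅  [seen]
{q} --y--> ∅  [seen]
Reachable DFA states: {p}, {r, s, t}, ∅, {r, s}, {q, r, s, t}, {r}, {q, r}, {q}.
Accepting DFA states (contain an NFA accepting state): {r, s, t}, {q, r, s, t}.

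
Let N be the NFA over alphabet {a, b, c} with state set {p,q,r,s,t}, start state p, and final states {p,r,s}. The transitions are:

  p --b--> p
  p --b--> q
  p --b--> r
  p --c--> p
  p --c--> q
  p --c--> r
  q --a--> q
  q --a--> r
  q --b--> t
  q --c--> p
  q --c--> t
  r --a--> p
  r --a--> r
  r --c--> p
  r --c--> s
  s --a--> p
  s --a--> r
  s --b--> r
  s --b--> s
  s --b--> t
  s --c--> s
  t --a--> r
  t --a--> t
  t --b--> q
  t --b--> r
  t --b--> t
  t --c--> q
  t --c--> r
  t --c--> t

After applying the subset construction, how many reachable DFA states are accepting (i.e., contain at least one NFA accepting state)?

4

Start state of the DFA: {p}.
{p} --a--> ∅  [new]
{p} --b--> {p,q,r}  [new]
{p} --c--> {p,q,r}  [seen]
∅ --a--> ∅  [seen]
∅ --b--> ∅  [seen]
∅ --c--> ∅  [seen]
{p,q,r} --a--> {p,q,r}  [seen]
{p,q,r} --b--> {p,q,r,t}  [new]
{p,q,r} --c--> {p,q,r,s,t}  [new]
{p,q,r,t} --a--> {p,q,r,t}  [seen]
{p,q,r,t} --b--> {p,q,r,t}  [seen]
{p,q,r,t} --c--> {p,q,r,s,t}  [seen]
{p,q,r,s,t} --a--> {p,q,r,t}  [seen]
{p,q,r,s,t} --b--> {p,q,r,s,t}  [seen]
{p,q,r,s,t} --c--> {p,q,r,s,t}  [seen]
Reachable DFA states: {p}, ∅, {p,q,r}, {p,q,r,t}, {p,q,r,s,t}.
Accepting DFA states (contain an NFA accepting state): {p}, {p,q,r}, {p,q,r,t}, {p,q,r,s,t}.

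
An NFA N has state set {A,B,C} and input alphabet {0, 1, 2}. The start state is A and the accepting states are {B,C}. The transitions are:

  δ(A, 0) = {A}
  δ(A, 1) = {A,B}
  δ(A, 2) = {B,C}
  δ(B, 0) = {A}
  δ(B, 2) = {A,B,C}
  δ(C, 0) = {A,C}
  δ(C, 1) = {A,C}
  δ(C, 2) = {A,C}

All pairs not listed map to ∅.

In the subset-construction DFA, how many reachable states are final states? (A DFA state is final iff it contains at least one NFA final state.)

Start state of the DFA: {A}.
{A} --0--> {A}  [seen]
{A} --1--> {A,B}  [new]
{A} --2--> {B,C}  [new]
{A,B} --0--> {A}  [seen]
{A,B} --1--> {A,B}  [seen]
{A,B} --2--> {A,B,C}  [new]
{B,C} --0--> {A,C}  [new]
{B,C} --1--> {A,C}  [seen]
{B,C} --2--> {A,B,C}  [seen]
{A,B,C} --0--> {A,C}  [seen]
{A,B,C} --1--> {A,B,C}  [seen]
{A,B,C} --2--> {A,B,C}  [seen]
{A,C} --0--> {A,C}  [seen]
{A,C} --1--> {A,B,C}  [seen]
{A,C} --2--> {A,B,C}  [seen]
Reachable DFA states: {A}, {A,B}, {B,C}, {A,B,C}, {A,C}.
Accepting DFA states (contain an NFA accepting state): {A,B}, {B,C}, {A,B,C}, {A,C}.

4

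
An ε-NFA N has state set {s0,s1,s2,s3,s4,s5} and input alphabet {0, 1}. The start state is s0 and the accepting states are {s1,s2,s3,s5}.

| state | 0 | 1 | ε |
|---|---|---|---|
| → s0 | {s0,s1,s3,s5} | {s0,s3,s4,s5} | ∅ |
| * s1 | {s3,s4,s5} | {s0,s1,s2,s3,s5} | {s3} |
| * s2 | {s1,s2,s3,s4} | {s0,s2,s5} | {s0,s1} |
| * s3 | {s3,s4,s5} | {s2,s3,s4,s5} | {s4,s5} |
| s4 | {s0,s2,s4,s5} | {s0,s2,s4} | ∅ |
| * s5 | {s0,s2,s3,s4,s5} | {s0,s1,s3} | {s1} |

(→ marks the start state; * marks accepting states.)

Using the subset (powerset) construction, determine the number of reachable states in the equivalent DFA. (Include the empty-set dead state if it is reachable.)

3

Start state of the DFA: {s0} (ε-closure of the NFA start).
{s0} --0--> {s0,s1,s3,s4,s5}  [new]
{s0} --1--> {s0,s1,s3,s4,s5}  [seen]
{s0,s1,s3,s4,s5} --0--> {s0,s1,s2,s3,s4,s5}  [new]
{s0,s1,s3,s4,s5} --1--> {s0,s1,s2,s3,s4,s5}  [seen]
{s0,s1,s2,s3,s4,s5} --0--> {s0,s1,s2,s3,s4,s5}  [seen]
{s0,s1,s2,s3,s4,s5} --1--> {s0,s1,s2,s3,s4,s5}  [seen]
Reachable DFA states: {s0}, {s0,s1,s3,s4,s5}, {s0,s1,s2,s3,s4,s5}.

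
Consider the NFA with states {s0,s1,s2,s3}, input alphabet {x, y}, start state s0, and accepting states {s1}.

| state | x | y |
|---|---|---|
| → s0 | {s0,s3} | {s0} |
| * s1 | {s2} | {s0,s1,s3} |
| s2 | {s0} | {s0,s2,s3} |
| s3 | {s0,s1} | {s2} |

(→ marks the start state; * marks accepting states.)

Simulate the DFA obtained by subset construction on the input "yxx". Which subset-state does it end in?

{s0,s1,s3}

Start: {s0}.
δ(s0,y) = {s0}.
Union: {s0}.
After y: {s0}.
δ(s0,x) = {s0,s3}.
Union: {s0,s3}.
After x: {s0,s3}.
δ(s0,x) = {s0,s3}; δ(s3,x) = {s0,s1}.
Union: {s0,s1,s3}.
After x: {s0,s1,s3}.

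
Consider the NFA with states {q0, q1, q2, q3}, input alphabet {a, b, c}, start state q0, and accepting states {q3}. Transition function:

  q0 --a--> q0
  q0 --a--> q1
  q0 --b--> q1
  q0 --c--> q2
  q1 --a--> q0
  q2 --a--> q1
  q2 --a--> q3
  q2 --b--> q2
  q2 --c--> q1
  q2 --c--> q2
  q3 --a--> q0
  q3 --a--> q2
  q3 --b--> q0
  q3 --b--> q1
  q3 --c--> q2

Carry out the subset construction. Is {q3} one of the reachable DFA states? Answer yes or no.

Start state of the DFA: {q0}.
{q0} --a--> {q0, q1}  [new]
{q0} --b--> {q1}  [new]
{q0} --c--> {q2}  [new]
{q0, q1} --a--> {q0, q1}  [seen]
{q0, q1} --b--> {q1}  [seen]
{q0, q1} --c--> {q2}  [seen]
{q1} --a--> {q0}  [seen]
{q1} --b--> ∅  [new]
{q1} --c--> ∅  [seen]
{q2} --a--> {q1, q3}  [new]
{q2} --b--> {q2}  [seen]
{q2} --c--> {q1, q2}  [new]
∅ --a--> ∅  [seen]
∅ --b--> ∅  [seen]
∅ --c--> ∅  [seen]
{q1, q3} --a--> {q0, q2}  [new]
{q1, q3} --b--> {q0, q1}  [seen]
{q1, q3} --c--> {q2}  [seen]
{q1, q2} --a--> {q0, q1, q3}  [new]
{q1, q2} --b--> {q2}  [seen]
{q1, q2} --c--> {q1, q2}  [seen]
{q0, q2} --a--> {q0, q1, q3}  [seen]
{q0, q2} --b--> {q1, q2}  [seen]
{q0, q2} --c--> {q1, q2}  [seen]
{q0, q1, q3} --a--> {q0, q1, q2}  [new]
{q0, q1, q3} --b--> {q0, q1}  [seen]
{q0, q1, q3} --c--> {q2}  [seen]
{q0, q1, q2} --a--> {q0, q1, q3}  [seen]
{q0, q1, q2} --b--> {q1, q2}  [seen]
{q0, q1, q2} --c--> {q1, q2}  [seen]
Reachable DFA states: {q0}, {q0, q1}, {q1}, {q2}, ∅, {q1, q3}, {q1, q2}, {q0, q2}, {q0, q1, q3}, {q0, q1, q2}.
{q3} is not among them.

no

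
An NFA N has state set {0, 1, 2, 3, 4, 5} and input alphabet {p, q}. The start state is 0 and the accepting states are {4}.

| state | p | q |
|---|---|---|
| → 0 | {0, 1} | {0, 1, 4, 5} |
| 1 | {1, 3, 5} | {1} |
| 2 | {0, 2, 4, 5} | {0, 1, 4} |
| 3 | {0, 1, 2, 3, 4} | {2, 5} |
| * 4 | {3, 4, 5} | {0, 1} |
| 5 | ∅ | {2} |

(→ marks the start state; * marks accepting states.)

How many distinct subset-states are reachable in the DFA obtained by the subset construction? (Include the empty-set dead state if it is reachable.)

Start state of the DFA: {0}.
{0} --p--> {0, 1}  [new]
{0} --q--> {0, 1, 4, 5}  [new]
{0, 1} --p--> {0, 1, 3, 5}  [new]
{0, 1} --q--> {0, 1, 4, 5}  [seen]
{0, 1, 4, 5} --p--> {0, 1, 3, 4, 5}  [new]
{0, 1, 4, 5} --q--> {0, 1, 2, 4, 5}  [new]
{0, 1, 3, 5} --p--> {0, 1, 2, 3, 4, 5}  [new]
{0, 1, 3, 5} --q--> {0, 1, 2, 4, 5}  [seen]
{0, 1, 3, 4, 5} --p--> {0, 1, 2, 3, 4, 5}  [seen]
{0, 1, 3, 4, 5} --q--> {0, 1, 2, 4, 5}  [seen]
{0, 1, 2, 4, 5} --p--> {0, 1, 2, 3, 4, 5}  [seen]
{0, 1, 2, 4, 5} --q--> {0, 1, 2, 4, 5}  [seen]
{0, 1, 2, 3, 4, 5} --p--> {0, 1, 2, 3, 4, 5}  [seen]
{0, 1, 2, 3, 4, 5} --q--> {0, 1, 2, 4, 5}  [seen]
Reachable DFA states: {0}, {0, 1}, {0, 1, 4, 5}, {0, 1, 3, 5}, {0, 1, 3, 4, 5}, {0, 1, 2, 4, 5}, {0, 1, 2, 3, 4, 5}.

7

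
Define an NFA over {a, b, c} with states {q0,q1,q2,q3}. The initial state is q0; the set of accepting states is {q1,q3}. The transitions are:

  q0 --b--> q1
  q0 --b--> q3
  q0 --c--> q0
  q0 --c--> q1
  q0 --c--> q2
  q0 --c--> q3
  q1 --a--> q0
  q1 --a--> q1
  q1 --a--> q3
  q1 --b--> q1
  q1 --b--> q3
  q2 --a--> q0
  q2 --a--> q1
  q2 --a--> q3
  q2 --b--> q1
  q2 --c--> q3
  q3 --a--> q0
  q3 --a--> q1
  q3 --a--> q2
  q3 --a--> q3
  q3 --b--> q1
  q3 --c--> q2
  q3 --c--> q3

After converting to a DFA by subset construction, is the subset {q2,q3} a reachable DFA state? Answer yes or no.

yes

Start state of the DFA: {q0}.
{q0} --a--> ∅  [new]
{q0} --b--> {q1,q3}  [new]
{q0} --c--> {q0,q1,q2,q3}  [new]
∅ --a--> ∅  [seen]
∅ --b--> ∅  [seen]
∅ --c--> ∅  [seen]
{q1,q3} --a--> {q0,q1,q2,q3}  [seen]
{q1,q3} --b--> {q1,q3}  [seen]
{q1,q3} --c--> {q2,q3}  [new]
{q0,q1,q2,q3} --a--> {q0,q1,q2,q3}  [seen]
{q0,q1,q2,q3} --b--> {q1,q3}  [seen]
{q0,q1,q2,q3} --c--> {q0,q1,q2,q3}  [seen]
{q2,q3} --a--> {q0,q1,q2,q3}  [seen]
{q2,q3} --b--> {q1}  [new]
{q2,q3} --c--> {q2,q3}  [seen]
{q1} --a--> {q0,q1,q3}  [new]
{q1} --b--> {q1,q3}  [seen]
{q1} --c--> ∅  [seen]
{q0,q1,q3} --a--> {q0,q1,q2,q3}  [seen]
{q0,q1,q3} --b--> {q1,q3}  [seen]
{q0,q1,q3} --c--> {q0,q1,q2,q3}  [seen]
Reachable DFA states: {q0}, ∅, {q1,q3}, {q0,q1,q2,q3}, {q2,q3}, {q1}, {q0,q1,q3}.
{q2,q3} is among them.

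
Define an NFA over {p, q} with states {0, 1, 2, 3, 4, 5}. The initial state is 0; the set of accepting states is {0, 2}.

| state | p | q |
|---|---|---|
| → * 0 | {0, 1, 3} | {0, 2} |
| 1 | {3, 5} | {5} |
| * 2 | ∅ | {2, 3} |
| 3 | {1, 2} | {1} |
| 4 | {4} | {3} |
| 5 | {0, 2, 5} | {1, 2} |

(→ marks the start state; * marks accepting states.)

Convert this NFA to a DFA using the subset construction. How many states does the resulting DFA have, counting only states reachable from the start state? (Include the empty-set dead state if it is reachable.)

Start state of the DFA: {0}.
{0} --p--> {0, 1, 3}  [new]
{0} --q--> {0, 2}  [new]
{0, 1, 3} --p--> {0, 1, 2, 3, 5}  [new]
{0, 1, 3} --q--> {0, 1, 2, 5}  [new]
{0, 2} --p--> {0, 1, 3}  [seen]
{0, 2} --q--> {0, 2, 3}  [new]
{0, 1, 2, 3, 5} --p--> {0, 1, 2, 3, 5}  [seen]
{0, 1, 2, 3, 5} --q--> {0, 1, 2, 3, 5}  [seen]
{0, 1, 2, 5} --p--> {0, 1, 2, 3, 5}  [seen]
{0, 1, 2, 5} --q--> {0, 1, 2, 3, 5}  [seen]
{0, 2, 3} --p--> {0, 1, 2, 3}  [new]
{0, 2, 3} --q--> {0, 1, 2, 3}  [seen]
{0, 1, 2, 3} --p--> {0, 1, 2, 3, 5}  [seen]
{0, 1, 2, 3} --q--> {0, 1, 2, 3, 5}  [seen]
Reachable DFA states: {0}, {0, 1, 3}, {0, 2}, {0, 1, 2, 3, 5}, {0, 1, 2, 5}, {0, 2, 3}, {0, 1, 2, 3}.

7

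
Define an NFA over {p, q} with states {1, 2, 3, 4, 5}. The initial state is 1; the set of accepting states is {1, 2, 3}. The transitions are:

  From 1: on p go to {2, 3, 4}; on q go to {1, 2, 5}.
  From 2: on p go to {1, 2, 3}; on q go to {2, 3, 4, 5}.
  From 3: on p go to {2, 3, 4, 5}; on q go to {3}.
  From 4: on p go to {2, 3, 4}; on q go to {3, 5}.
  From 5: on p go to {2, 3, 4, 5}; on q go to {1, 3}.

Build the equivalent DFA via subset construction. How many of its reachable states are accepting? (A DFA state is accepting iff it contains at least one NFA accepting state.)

5

Start state of the DFA: {1}.
{1} --p--> {2, 3, 4}  [new]
{1} --q--> {1, 2, 5}  [new]
{2, 3, 4} --p--> {1, 2, 3, 4, 5}  [new]
{2, 3, 4} --q--> {2, 3, 4, 5}  [new]
{1, 2, 5} --p--> {1, 2, 3, 4, 5}  [seen]
{1, 2, 5} --q--> {1, 2, 3, 4, 5}  [seen]
{1, 2, 3, 4, 5} --p--> {1, 2, 3, 4, 5}  [seen]
{1, 2, 3, 4, 5} --q--> {1, 2, 3, 4, 5}  [seen]
{2, 3, 4, 5} --p--> {1, 2, 3, 4, 5}  [seen]
{2, 3, 4, 5} --q--> {1, 2, 3, 4, 5}  [seen]
Reachable DFA states: {1}, {2, 3, 4}, {1, 2, 5}, {1, 2, 3, 4, 5}, {2, 3, 4, 5}.
Accepting DFA states (contain an NFA accepting state): {1}, {2, 3, 4}, {1, 2, 5}, {1, 2, 3, 4, 5}, {2, 3, 4, 5}.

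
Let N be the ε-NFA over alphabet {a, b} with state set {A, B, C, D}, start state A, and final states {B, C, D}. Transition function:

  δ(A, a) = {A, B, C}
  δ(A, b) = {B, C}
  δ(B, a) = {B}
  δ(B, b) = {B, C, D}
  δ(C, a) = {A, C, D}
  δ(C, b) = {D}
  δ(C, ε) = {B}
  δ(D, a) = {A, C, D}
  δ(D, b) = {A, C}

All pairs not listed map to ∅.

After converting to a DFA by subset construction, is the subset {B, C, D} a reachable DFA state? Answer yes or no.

Start state of the DFA: {A} (ε-closure of the NFA start).
{A} --a--> {A, B, C}  [new]
{A} --b--> {B, C}  [new]
{A, B, C} --a--> {A, B, C, D}  [new]
{A, B, C} --b--> {B, C, D}  [new]
{B, C} --a--> {A, B, C, D}  [seen]
{B, C} --b--> {B, C, D}  [seen]
{A, B, C, D} --a--> {A, B, C, D}  [seen]
{A, B, C, D} --b--> {A, B, C, D}  [seen]
{B, C, D} --a--> {A, B, C, D}  [seen]
{B, C, D} --b--> {A, B, C, D}  [seen]
Reachable DFA states: {A}, {A, B, C}, {B, C}, {A, B, C, D}, {B, C, D}.
{B, C, D} is among them.

yes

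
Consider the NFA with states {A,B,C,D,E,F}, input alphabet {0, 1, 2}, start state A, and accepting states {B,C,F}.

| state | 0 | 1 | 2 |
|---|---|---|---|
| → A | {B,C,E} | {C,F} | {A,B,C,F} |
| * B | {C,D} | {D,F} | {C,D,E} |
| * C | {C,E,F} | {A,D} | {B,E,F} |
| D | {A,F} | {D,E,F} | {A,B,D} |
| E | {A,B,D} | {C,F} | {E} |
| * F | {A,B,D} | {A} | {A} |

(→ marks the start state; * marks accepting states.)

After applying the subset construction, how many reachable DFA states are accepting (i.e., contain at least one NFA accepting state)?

13

Start state of the DFA: {A}.
{A} --0--> {B,C,E}  [new]
{A} --1--> {C,F}  [new]
{A} --2--> {A,B,C,F}  [new]
{B,C,E} --0--> {A,B,C,D,E,F}  [new]
{B,C,E} --1--> {A,C,D,F}  [new]
{B,C,E} --2--> {B,C,D,E,F}  [new]
{C,F} --0--> {A,B,C,D,E,F}  [seen]
{C,F} --1--> {A,D}  [new]
{C,F} --2--> {A,B,E,F}  [new]
{A,B,C,F} --0--> {A,B,C,D,E,F}  [seen]
{A,B,C,F} --1--> {A,C,D,F}  [seen]
{A,B,C,F} --2--> {A,B,C,D,E,F}  [seen]
{A,B,C,D,E,F} --0--> {A,B,C,D,E,F}  [seen]
{A,B,C,D,E,F} --1--> {A,C,D,E,F}  [new]
{A,B,C,D,E,F} --2--> {A,B,C,D,E,F}  [seen]
{A,C,D,F} --0--> {A,B,C,D,E,F}  [seen]
{A,C,D,F} --1--> {A,C,D,E,F}  [seen]
{A,C,D,F} --2--> {A,B,C,D,E,F}  [seen]
{B,C,D,E,F} --0--> {A,B,C,D,E,F}  [seen]
{B,C,D,E,F} --1--> {A,C,D,E,F}  [seen]
{B,C,D,E,F} --2--> {A,B,C,D,E,F}  [seen]
{A,D} --0--> {A,B,C,E,F}  [new]
{A,D} --1--> {C,D,E,F}  [new]
{A,D} --2--> {A,B,C,D,F}  [new]
{A,B,E,F} --0--> {A,B,C,D,E}  [new]
{A,B,E,F} --1--> {A,C,D,F}  [seen]
{A,B,E,F} --2--> {A,B,C,D,E,F}  [seen]
{A,C,D,E,F} --0--> {A,B,C,D,E,F}  [seen]
{A,C,D,E,F} --1--> {A,C,D,E,F}  [seen]
{A,C,D,E,F} --2--> {A,B,C,D,E,F}  [seen]
{A,B,C,E,F} --0--> {A,B,C,D,E,F}  [seen]
{A,B,C,E,F} --1--> {A,C,D,F}  [seen]
{A,B,C,E,F} --2--> {A,B,C,D,E,F}  [seen]
{C,D,E,F} --0--> {A,B,C,D,E,F}  [seen]
{C,D,E,F} --1--> {A,C,D,E,F}  [seen]
{C,D,E,F} --2--> {A,B,D,E,F}  [new]
{A,B,C,D,F} --0--> {A,B,C,D,E,F}  [seen]
{A,B,C,D,F} --1--> {A,C,D,E,F}  [seen]
{A,B,C,D,F} --2--> {A,B,C,D,E,F}  [seen]
{A,B,C,D,E} --0--> {A,B,C,D,E,F}  [seen]
{A,B,C,D,E} --1--> {A,C,D,E,F}  [seen]
{A,B,C,D,E} --2--> {A,B,C,D,E,F}  [seen]
{A,B,D,E,F} --0--> {A,B,C,D,E,F}  [seen]
{A,B,D,E,F} --1--> {A,C,D,E,F}  [seen]
{A,B,D,E,F} --2--> {A,B,C,D,E,F}  [seen]
Reachable DFA states: {A}, {B,C,E}, {C,F}, {A,B,C,F}, {A,B,C,D,E,F}, {A,C,D,F}, {B,C,D,E,F}, {A,D}, {A,B,E,F}, {A,C,D,E,F}, {A,B,C,E,F}, {C,D,E,F}, {A,B,C,D,F}, {A,B,C,D,E}, {A,B,D,E,F}.
Accepting DFA states (contain an NFA accepting state): {B,C,E}, {C,F}, {A,B,C,F}, {A,B,C,D,E,F}, {A,C,D,F}, {B,C,D,E,F}, {A,B,E,F}, {A,C,D,E,F}, {A,B,C,E,F}, {C,D,E,F}, {A,B,C,D,F}, {A,B,C,D,E}, {A,B,D,E,F}.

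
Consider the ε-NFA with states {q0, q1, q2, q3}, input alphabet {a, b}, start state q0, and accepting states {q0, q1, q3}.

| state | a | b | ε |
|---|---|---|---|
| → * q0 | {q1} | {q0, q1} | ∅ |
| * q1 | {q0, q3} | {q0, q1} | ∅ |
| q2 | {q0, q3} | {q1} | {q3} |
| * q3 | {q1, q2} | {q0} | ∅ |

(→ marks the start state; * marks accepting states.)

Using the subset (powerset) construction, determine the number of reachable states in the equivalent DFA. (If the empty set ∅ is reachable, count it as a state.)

7

Start state of the DFA: {q0} (ε-closure of the NFA start).
{q0} --a--> {q1}  [new]
{q0} --b--> {q0, q1}  [new]
{q1} --a--> {q0, q3}  [new]
{q1} --b--> {q0, q1}  [seen]
{q0, q1} --a--> {q0, q1, q3}  [new]
{q0, q1} --b--> {q0, q1}  [seen]
{q0, q3} --a--> {q1, q2, q3}  [new]
{q0, q3} --b--> {q0, q1}  [seen]
{q0, q1, q3} --a--> {q0, q1, q2, q3}  [new]
{q0, q1, q3} --b--> {q0, q1}  [seen]
{q1, q2, q3} --a--> {q0, q1, q2, q3}  [seen]
{q1, q2, q3} --b--> {q0, q1}  [seen]
{q0, q1, q2, q3} --a--> {q0, q1, q2, q3}  [seen]
{q0, q1, q2, q3} --b--> {q0, q1}  [seen]
Reachable DFA states: {q0}, {q1}, {q0, q1}, {q0, q3}, {q0, q1, q3}, {q1, q2, q3}, {q0, q1, q2, q3}.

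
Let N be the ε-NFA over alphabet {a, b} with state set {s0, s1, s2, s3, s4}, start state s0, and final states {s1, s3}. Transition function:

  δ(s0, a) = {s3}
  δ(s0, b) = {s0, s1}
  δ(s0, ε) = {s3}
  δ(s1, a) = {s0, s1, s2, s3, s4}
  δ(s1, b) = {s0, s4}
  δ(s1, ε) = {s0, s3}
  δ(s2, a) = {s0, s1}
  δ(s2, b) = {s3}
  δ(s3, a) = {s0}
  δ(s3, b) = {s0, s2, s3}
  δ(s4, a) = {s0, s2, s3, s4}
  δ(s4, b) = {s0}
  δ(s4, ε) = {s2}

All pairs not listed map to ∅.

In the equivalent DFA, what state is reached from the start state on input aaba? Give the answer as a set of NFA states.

Start: {s0, s3}.
δ(s0,a) = {s3}; δ(s3,a) = {s0}.
Union: {s0, s3}.
After a: {s0, s3}.
δ(s0,a) = {s3}; δ(s3,a) = {s0}.
Union: {s0, s3}.
After a: {s0, s3}.
δ(s0,b) = {s0, s1}; δ(s3,b) = {s0, s2, s3}.
Union: {s0, s1, s2, s3}.
After b: {s0, s1, s2, s3}.
δ(s0,a) = {s3}; δ(s1,a) = {s0, s1, s2, s3, s4}; δ(s2,a) = {s0, s1}; δ(s3,a) = {s0}.
Union: {s0, s1, s2, s3, s4}.
After a: {s0, s1, s2, s3, s4}.

{s0, s1, s2, s3, s4}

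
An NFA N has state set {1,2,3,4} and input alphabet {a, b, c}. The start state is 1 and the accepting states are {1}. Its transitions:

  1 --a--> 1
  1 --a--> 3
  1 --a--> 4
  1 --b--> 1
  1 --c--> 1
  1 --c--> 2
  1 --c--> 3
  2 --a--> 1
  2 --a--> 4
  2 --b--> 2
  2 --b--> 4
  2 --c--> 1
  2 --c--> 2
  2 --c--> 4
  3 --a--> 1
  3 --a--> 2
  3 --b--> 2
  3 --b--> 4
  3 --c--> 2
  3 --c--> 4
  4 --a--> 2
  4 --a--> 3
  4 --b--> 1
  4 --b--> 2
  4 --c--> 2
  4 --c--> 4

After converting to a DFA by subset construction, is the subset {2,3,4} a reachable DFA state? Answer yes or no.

Start state of the DFA: {1}.
{1} --a--> {1,3,4}  [new]
{1} --b--> {1}  [seen]
{1} --c--> {1,2,3}  [new]
{1,3,4} --a--> {1,2,3,4}  [new]
{1,3,4} --b--> {1,2,4}  [new]
{1,3,4} --c--> {1,2,3,4}  [seen]
{1,2,3} --a--> {1,2,3,4}  [seen]
{1,2,3} --b--> {1,2,4}  [seen]
{1,2,3} --c--> {1,2,3,4}  [seen]
{1,2,3,4} --a--> {1,2,3,4}  [seen]
{1,2,3,4} --b--> {1,2,4}  [seen]
{1,2,3,4} --c--> {1,2,3,4}  [seen]
{1,2,4} --a--> {1,2,3,4}  [seen]
{1,2,4} --b--> {1,2,4}  [seen]
{1,2,4} --c--> {1,2,3,4}  [seen]
Reachable DFA states: {1}, {1,3,4}, {1,2,3}, {1,2,3,4}, {1,2,4}.
{2,3,4} is not among them.

no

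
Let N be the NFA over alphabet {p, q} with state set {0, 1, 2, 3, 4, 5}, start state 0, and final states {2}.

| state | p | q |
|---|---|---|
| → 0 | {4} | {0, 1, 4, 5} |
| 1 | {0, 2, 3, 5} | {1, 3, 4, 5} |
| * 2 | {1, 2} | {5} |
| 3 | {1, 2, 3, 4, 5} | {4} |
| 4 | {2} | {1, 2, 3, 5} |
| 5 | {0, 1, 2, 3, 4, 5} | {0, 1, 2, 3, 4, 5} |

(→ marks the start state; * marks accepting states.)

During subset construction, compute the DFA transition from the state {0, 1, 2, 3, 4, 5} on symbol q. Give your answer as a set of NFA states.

{0, 1, 2, 3, 4, 5}

δ(0,q) = {0, 1, 4, 5}; δ(1,q) = {1, 3, 4, 5}; δ(2,q) = {5}; δ(3,q) = {4}; δ(4,q) = {1, 2, 3, 5}; δ(5,q) = {0, 1, 2, 3, 4, 5}.
Union: {0, 1, 2, 3, 4, 5}.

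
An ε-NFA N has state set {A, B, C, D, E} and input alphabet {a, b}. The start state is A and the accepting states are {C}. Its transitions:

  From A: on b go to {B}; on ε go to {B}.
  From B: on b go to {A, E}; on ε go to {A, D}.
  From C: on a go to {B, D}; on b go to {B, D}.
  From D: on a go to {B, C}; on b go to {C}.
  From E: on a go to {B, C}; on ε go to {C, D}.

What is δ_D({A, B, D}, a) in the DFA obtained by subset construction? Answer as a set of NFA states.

δ(A,a) = ∅; δ(B,a) = ∅; δ(D,a) = {B, C}.
Union: {B, C}.
ε-closure gives {A, B, C, D}.

{A, B, C, D}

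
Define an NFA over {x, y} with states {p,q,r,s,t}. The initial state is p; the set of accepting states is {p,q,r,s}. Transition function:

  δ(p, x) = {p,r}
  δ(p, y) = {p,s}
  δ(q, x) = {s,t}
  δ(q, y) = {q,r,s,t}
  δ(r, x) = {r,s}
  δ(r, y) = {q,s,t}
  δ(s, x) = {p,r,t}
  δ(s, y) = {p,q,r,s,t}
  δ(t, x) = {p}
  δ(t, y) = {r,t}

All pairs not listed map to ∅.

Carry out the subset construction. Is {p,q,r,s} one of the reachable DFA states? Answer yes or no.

no

Start state of the DFA: {p}.
{p} --x--> {p,r}  [new]
{p} --y--> {p,s}  [new]
{p,r} --x--> {p,r,s}  [new]
{p,r} --y--> {p,q,s,t}  [new]
{p,s} --x--> {p,r,t}  [new]
{p,s} --y--> {p,q,r,s,t}  [new]
{p,r,s} --x--> {p,r,s,t}  [new]
{p,r,s} --y--> {p,q,r,s,t}  [seen]
{p,q,s,t} --x--> {p,r,s,t}  [seen]
{p,q,s,t} --y--> {p,q,r,s,t}  [seen]
{p,r,t} --x--> {p,r,s}  [seen]
{p,r,t} --y--> {p,q,r,s,t}  [seen]
{p,q,r,s,t} --x--> {p,r,s,t}  [seen]
{p,q,r,s,t} --y--> {p,q,r,s,t}  [seen]
{p,r,s,t} --x--> {p,r,s,t}  [seen]
{p,r,s,t} --y--> {p,q,r,s,t}  [seen]
Reachable DFA states: {p}, {p,r}, {p,s}, {p,r,s}, {p,q,s,t}, {p,r,t}, {p,q,r,s,t}, {p,r,s,t}.
{p,q,r,s} is not among them.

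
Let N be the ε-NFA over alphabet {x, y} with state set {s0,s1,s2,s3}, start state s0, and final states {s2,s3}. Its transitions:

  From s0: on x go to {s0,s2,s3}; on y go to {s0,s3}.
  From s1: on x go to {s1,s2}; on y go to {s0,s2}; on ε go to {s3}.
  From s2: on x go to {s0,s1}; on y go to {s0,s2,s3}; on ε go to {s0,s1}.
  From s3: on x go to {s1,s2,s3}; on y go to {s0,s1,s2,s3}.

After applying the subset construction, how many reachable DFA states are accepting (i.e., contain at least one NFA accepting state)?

2

Start state of the DFA: {s0} (ε-closure of the NFA start).
{s0} --x--> {s0,s1,s2,s3}  [new]
{s0} --y--> {s0,s3}  [new]
{s0,s1,s2,s3} --x--> {s0,s1,s2,s3}  [seen]
{s0,s1,s2,s3} --y--> {s0,s1,s2,s3}  [seen]
{s0,s3} --x--> {s0,s1,s2,s3}  [seen]
{s0,s3} --y--> {s0,s1,s2,s3}  [seen]
Reachable DFA states: {s0}, {s0,s1,s2,s3}, {s0,s3}.
Accepting DFA states (contain an NFA accepting state): {s0,s1,s2,s3}, {s0,s3}.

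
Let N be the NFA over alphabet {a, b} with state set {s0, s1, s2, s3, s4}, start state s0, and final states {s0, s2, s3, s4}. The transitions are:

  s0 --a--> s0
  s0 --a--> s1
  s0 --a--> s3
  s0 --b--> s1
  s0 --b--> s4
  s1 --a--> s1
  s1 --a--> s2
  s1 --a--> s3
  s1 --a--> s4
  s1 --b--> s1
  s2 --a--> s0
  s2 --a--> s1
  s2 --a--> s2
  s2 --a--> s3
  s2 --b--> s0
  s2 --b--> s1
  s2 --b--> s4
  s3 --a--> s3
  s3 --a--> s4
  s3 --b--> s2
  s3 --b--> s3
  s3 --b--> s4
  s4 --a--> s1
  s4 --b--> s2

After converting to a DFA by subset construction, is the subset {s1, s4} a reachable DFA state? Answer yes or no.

Start state of the DFA: {s0}.
{s0} --a--> {s0, s1, s3}  [new]
{s0} --b--> {s1, s4}  [new]
{s0, s1, s3} --a--> {s0, s1, s2, s3, s4}  [new]
{s0, s1, s3} --b--> {s1, s2, s3, s4}  [new]
{s1, s4} --a--> {s1, s2, s3, s4}  [seen]
{s1, s4} --b--> {s1, s2}  [new]
{s0, s1, s2, s3, s4} --a--> {s0, s1, s2, s3, s4}  [seen]
{s0, s1, s2, s3, s4} --b--> {s0, s1, s2, s3, s4}  [seen]
{s1, s2, s3, s4} --a--> {s0, s1, s2, s3, s4}  [seen]
{s1, s2, s3, s4} --b--> {s0, s1, s2, s3, s4}  [seen]
{s1, s2} --a--> {s0, s1, s2, s3, s4}  [seen]
{s1, s2} --b--> {s0, s1, s4}  [new]
{s0, s1, s4} --a--> {s0, s1, s2, s3, s4}  [seen]
{s0, s1, s4} --b--> {s1, s2, s4}  [new]
{s1, s2, s4} --a--> {s0, s1, s2, s3, s4}  [seen]
{s1, s2, s4} --b--> {s0, s1, s2, s4}  [new]
{s0, s1, s2, s4} --a--> {s0, s1, s2, s3, s4}  [seen]
{s0, s1, s2, s4} --b--> {s0, s1, s2, s4}  [seen]
Reachable DFA states: {s0}, {s0, s1, s3}, {s1, s4}, {s0, s1, s2, s3, s4}, {s1, s2, s3, s4}, {s1, s2}, {s0, s1, s4}, {s1, s2, s4}, {s0, s1, s2, s4}.
{s1, s4} is among them.

yes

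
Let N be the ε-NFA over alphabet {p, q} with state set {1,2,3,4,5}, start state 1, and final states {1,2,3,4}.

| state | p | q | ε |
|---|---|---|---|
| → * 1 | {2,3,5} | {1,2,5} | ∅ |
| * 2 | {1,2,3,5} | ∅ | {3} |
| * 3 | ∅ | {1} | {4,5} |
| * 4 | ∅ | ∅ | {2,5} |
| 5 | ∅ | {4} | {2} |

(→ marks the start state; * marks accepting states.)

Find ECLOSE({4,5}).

{2,3,4,5}

Begin with {4,5}.
4 →ε {2,5}; add 2.
2 →ε {3}; add 3.
ε-closure = {2,3,4,5}.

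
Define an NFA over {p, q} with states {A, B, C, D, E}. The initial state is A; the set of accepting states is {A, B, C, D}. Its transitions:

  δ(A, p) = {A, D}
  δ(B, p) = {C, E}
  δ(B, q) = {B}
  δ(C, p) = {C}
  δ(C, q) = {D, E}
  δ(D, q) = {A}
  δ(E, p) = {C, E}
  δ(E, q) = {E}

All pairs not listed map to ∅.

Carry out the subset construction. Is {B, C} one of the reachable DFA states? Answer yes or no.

Start state of the DFA: {A}.
{A} --p--> {A, D}  [new]
{A} --q--> ∅  [new]
{A, D} --p--> {A, D}  [seen]
{A, D} --q--> {A}  [seen]
∅ --p--> ∅  [seen]
∅ --q--> ∅  [seen]
Reachable DFA states: {A}, {A, D}, ∅.
{B, C} is not among them.

no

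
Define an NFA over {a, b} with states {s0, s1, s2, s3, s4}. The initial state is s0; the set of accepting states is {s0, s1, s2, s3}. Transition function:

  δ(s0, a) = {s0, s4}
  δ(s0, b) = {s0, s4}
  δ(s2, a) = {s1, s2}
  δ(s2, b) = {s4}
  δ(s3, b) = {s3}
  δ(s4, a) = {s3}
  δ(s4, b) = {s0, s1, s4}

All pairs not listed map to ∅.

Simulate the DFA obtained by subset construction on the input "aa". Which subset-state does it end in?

Start: {s0}.
δ(s0,a) = {s0, s4}.
Union: {s0, s4}.
After a: {s0, s4}.
δ(s0,a) = {s0, s4}; δ(s4,a) = {s3}.
Union: {s0, s3, s4}.
After a: {s0, s3, s4}.

{s0, s3, s4}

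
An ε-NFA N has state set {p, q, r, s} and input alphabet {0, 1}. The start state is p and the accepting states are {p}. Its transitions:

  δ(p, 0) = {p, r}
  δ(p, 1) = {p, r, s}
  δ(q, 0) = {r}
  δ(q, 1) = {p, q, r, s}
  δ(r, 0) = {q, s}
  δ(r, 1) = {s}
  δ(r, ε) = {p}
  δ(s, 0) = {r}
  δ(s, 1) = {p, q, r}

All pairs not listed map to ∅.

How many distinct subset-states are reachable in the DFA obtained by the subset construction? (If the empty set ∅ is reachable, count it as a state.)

4

Start state of the DFA: {p} (ε-closure of the NFA start).
{p} --0--> {p, r}  [new]
{p} --1--> {p, r, s}  [new]
{p, r} --0--> {p, q, r, s}  [new]
{p, r} --1--> {p, r, s}  [seen]
{p, r, s} --0--> {p, q, r, s}  [seen]
{p, r, s} --1--> {p, q, r, s}  [seen]
{p, q, r, s} --0--> {p, q, r, s}  [seen]
{p, q, r, s} --1--> {p, q, r, s}  [seen]
Reachable DFA states: {p}, {p, r}, {p, r, s}, {p, q, r, s}.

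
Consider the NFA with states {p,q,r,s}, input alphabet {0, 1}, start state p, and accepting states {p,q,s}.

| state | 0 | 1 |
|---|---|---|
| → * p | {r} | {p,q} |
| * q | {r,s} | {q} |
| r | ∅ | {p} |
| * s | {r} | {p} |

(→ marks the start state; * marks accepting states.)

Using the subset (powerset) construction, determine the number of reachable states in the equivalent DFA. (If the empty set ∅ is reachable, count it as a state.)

Start state of the DFA: {p}.
{p} --0--> {r}  [new]
{p} --1--> {p,q}  [new]
{r} --0--> ∅  [new]
{r} --1--> {p}  [seen]
{p,q} --0--> {r,s}  [new]
{p,q} --1--> {p,q}  [seen]
∅ --0--> ∅  [seen]
∅ --1--> ∅  [seen]
{r,s} --0--> {r}  [seen]
{r,s} --1--> {p}  [seen]
Reachable DFA states: {p}, {r}, {p,q}, ∅, {r,s}.

5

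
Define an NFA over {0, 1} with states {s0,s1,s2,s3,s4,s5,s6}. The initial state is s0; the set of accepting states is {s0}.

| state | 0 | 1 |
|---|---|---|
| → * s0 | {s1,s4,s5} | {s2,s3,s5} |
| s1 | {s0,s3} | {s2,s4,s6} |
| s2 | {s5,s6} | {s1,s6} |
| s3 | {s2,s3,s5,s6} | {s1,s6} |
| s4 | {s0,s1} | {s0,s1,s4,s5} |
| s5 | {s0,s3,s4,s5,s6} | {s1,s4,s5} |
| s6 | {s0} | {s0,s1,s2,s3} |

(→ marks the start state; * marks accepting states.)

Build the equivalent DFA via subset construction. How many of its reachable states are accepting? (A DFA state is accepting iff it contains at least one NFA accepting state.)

5

Start state of the DFA: {s0}.
{s0} --0--> {s1,s4,s5}  [new]
{s0} --1--> {s2,s3,s5}  [new]
{s1,s4,s5} --0--> {s0,s1,s3,s4,s5,s6}  [new]
{s1,s4,s5} --1--> {s0,s1,s2,s4,s5,s6}  [new]
{s2,s3,s5} --0--> {s0,s2,s3,s4,s5,s6}  [new]
{s2,s3,s5} --1--> {s1,s4,s5,s6}  [new]
{s0,s1,s3,s4,s5,s6} --0--> {s0,s1,s2,s3,s4,s5,s6}  [new]
{s0,s1,s3,s4,s5,s6} --1--> {s0,s1,s2,s3,s4,s5,s6}  [seen]
{s0,s1,s2,s4,s5,s6} --0--> {s0,s1,s3,s4,s5,s6}  [seen]
{s0,s1,s2,s4,s5,s6} --1--> {s0,s1,s2,s3,s4,s5,s6}  [seen]
{s0,s2,s3,s4,s5,s6} --0--> {s0,s1,s2,s3,s4,s5,s6}  [seen]
{s0,s2,s3,s4,s5,s6} --1--> {s0,s1,s2,s3,s4,s5,s6}  [seen]
{s1,s4,s5,s6} --0--> {s0,s1,s3,s4,s5,s6}  [seen]
{s1,s4,s5,s6} --1--> {s0,s1,s2,s3,s4,s5,s6}  [seen]
{s0,s1,s2,s3,s4,s5,s6} --0--> {s0,s1,s2,s3,s4,s5,s6}  [seen]
{s0,s1,s2,s3,s4,s5,s6} --1--> {s0,s1,s2,s3,s4,s5,s6}  [seen]
Reachable DFA states: {s0}, {s1,s4,s5}, {s2,s3,s5}, {s0,s1,s3,s4,s5,s6}, {s0,s1,s2,s4,s5,s6}, {s0,s2,s3,s4,s5,s6}, {s1,s4,s5,s6}, {s0,s1,s2,s3,s4,s5,s6}.
Accepting DFA states (contain an NFA accepting state): {s0}, {s0,s1,s3,s4,s5,s6}, {s0,s1,s2,s4,s5,s6}, {s0,s2,s3,s4,s5,s6}, {s0,s1,s2,s3,s4,s5,s6}.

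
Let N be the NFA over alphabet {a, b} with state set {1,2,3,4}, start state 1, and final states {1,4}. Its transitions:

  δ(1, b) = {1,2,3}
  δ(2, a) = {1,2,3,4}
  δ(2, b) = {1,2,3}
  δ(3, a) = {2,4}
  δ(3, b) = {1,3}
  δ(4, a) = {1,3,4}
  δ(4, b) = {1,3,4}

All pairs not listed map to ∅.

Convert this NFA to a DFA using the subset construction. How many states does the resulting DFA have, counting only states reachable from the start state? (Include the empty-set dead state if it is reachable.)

4

Start state of the DFA: {1}.
{1} --a--> ∅  [new]
{1} --b--> {1,2,3}  [new]
∅ --a--> ∅  [seen]
∅ --b--> ∅  [seen]
{1,2,3} --a--> {1,2,3,4}  [new]
{1,2,3} --b--> {1,2,3}  [seen]
{1,2,3,4} --a--> {1,2,3,4}  [seen]
{1,2,3,4} --b--> {1,2,3,4}  [seen]
Reachable DFA states: {1}, ∅, {1,2,3}, {1,2,3,4}.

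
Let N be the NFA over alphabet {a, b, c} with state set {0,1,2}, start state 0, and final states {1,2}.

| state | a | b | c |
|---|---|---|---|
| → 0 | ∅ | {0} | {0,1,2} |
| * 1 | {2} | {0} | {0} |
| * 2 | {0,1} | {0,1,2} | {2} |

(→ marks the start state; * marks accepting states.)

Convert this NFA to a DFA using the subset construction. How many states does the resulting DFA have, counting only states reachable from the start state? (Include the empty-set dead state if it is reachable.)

Start state of the DFA: {0}.
{0} --a--> ∅  [new]
{0} --b--> {0}  [seen]
{0} --c--> {0,1,2}  [new]
∅ --a--> ∅  [seen]
∅ --b--> ∅  [seen]
∅ --c--> ∅  [seen]
{0,1,2} --a--> {0,1,2}  [seen]
{0,1,2} --b--> {0,1,2}  [seen]
{0,1,2} --c--> {0,1,2}  [seen]
Reachable DFA states: {0}, ∅, {0,1,2}.

3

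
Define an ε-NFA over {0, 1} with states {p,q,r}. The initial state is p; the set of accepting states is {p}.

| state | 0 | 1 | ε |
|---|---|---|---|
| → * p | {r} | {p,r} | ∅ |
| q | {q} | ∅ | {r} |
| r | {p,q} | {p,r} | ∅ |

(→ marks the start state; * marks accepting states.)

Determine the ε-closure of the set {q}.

Begin with {q}.
q →ε {r}; add r.
ε-closure = {q,r}.

{q,r}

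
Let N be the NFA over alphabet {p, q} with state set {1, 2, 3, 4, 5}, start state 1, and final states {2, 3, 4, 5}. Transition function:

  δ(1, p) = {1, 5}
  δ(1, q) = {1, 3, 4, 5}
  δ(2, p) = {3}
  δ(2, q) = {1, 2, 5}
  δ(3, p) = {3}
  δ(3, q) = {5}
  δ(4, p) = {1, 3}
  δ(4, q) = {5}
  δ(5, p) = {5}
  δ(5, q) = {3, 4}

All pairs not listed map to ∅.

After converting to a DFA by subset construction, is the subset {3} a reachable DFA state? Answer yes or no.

Start state of the DFA: {1}.
{1} --p--> {1, 5}  [new]
{1} --q--> {1, 3, 4, 5}  [new]
{1, 5} --p--> {1, 5}  [seen]
{1, 5} --q--> {1, 3, 4, 5}  [seen]
{1, 3, 4, 5} --p--> {1, 3, 5}  [new]
{1, 3, 4, 5} --q--> {1, 3, 4, 5}  [seen]
{1, 3, 5} --p--> {1, 3, 5}  [seen]
{1, 3, 5} --q--> {1, 3, 4, 5}  [seen]
Reachable DFA states: {1}, {1, 5}, {1, 3, 4, 5}, {1, 3, 5}.
{3} is not among them.

no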